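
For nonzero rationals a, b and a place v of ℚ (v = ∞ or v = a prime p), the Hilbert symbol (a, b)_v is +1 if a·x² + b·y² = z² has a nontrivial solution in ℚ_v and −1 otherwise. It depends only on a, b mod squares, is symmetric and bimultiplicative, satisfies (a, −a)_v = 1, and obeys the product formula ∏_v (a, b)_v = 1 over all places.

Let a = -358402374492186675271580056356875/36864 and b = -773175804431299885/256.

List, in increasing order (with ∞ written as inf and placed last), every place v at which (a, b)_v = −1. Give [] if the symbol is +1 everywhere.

(a, b) ≡ (-851, -840565) mod (ℚ^×)²; places V = {2, 3, 5, 7, 11, 17, 23, 29, 31, 37, ∞}.
(a,b)_5: α=4, u≡1; β=1, v≡3 (mod 5); (1|5)=+1, (3|5)=-1; sign (−1)^0·+1^1·-1^4 = +1.
(a,b)_11: α=2, u≡10; β=1, v≡10 (mod 11); (10|11)=-1, (10|11)=-1; sign (−1)^0·-1^1·-1^2 = -1.
(a,b)_23: α=7, u≡6; β=4, v≡1 (mod 23); (6|23)=+1, (1|23)=+1; sign (−1)^0·+1^4·+1^7 = +1.
(a,b)_2: α=-12, β=-8; u≡5, v≡3 (mod 8); ε(u)ε(v)=0·1, αω(v)=-12·1, βω(u)=-8·1; sum ≡ 0  ⇒  +1.
(a,b)_29: α=2, u≡8; β=1, v≡14 (mod 29); (8|29)=-1, (14|29)=-1; sign (−1)^0·-1^1·-1^2 = -1.
(a,b)_∞: sgn(-851)=−, sgn(-840565)=−, so -1.
(a,b)_37: α=3, u≡31; β=2, v≡1 (mod 37); (31|37)=-1, (1|37)=+1; sign (−1)^0·-1^2·+1^3 = +1.
(a,b)_7: α=6, u≡5; β=4, v≡4 (mod 7); (5|7)=-1, (4|7)=+1; sign (−1)^0·-1^4·+1^6 = +1.
(a,b)_3: α=-2, u≡1; β=0, v≡2 (mod 3); (1|3)=+1, (2|3)=-1; sign (−1)^0·+1^0·-1^-2 = +1.
(a,b)_31: α=2, u≡30; β=1, v≡9 (mod 31); (30|31)=-1, (9|31)=+1; sign (−1)^0·-1^1·+1^2 = -1.
(a,b)_17: α=2, u≡8; β=1, v≡13 (mod 17); (8|17)=+1, (13|17)=+1; sign (−1)^0·+1^1·+1^2 = +1.
|Ram(-851, -840565)| = 4, even; anisotropic at {11, 29, 31, ∞}.

[11, 29, 31, inf]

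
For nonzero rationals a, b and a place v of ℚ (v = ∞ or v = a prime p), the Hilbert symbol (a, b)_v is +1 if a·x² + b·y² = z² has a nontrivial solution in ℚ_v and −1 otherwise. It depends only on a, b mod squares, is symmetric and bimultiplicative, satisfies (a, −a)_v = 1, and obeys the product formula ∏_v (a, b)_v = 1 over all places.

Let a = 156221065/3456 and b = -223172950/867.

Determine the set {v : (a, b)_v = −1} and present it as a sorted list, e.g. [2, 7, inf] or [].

[3, 11]

(a, b) ≡ (2310, -66) mod (ℚ^×)²; places V = {2, 3, 5, 7, 11, 13, 17, ∞}.
(a,b)_17: α=0, u≡15; β=-2, v≡8 (mod 17); (15|17)=+1, (8|17)=+1; sign (−1)^0·+1^-2·+1^0 = +1.
(a,b)_3: α=-3, u≡2; β=-1, v≡2 (mod 3); (2|3)=-1, (2|3)=-1; sign (−1)^1·-1^-1·-1^-3 = -1.
(a,b)_11: α=1, u≡1; β=1, v≡3 (mod 11); (1|11)=+1, (3|11)=+1; sign (−1)^1·+1^1·+1^1 = -1.
(a,b)_7: α=5, u≡4; β=4, v≡4 (mod 7); (4|7)=+1, (4|7)=+1; sign (−1)^0·+1^4·+1^5 = +1.
(a,b)_5: α=1, u≡3; β=2, v≡1 (mod 5); (3|5)=-1, (1|5)=+1; sign (−1)^0·-1^2·+1^1 = +1.
(a,b)_13: α=2, u≡3; β=2, v≡9 (mod 13); (3|13)=+1, (9|13)=+1; sign (−1)^0·+1^2·+1^2 = +1.
(a,b)_2: α=-7, β=1; u≡3, v≡7 (mod 8); ε(u)ε(v)=1·1, αω(v)=-7·0, βω(u)=1·1; sum ≡ 0  ⇒  +1.
(a,b)_∞: sgn(2310)=+, sgn(-66)=−, so +1.
(2310, -66 / ℚ) ramifies at {3, 11}: a division algebra.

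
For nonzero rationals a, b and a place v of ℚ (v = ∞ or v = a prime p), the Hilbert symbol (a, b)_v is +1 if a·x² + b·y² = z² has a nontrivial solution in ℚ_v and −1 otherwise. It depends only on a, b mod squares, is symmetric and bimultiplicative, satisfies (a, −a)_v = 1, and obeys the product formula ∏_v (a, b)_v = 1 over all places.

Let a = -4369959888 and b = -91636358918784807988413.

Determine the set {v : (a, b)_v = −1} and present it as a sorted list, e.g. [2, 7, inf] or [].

[2, 17, 29, inf]

Mod squares: a ≡ -273122493, b ≡ -136493. Check v ∈ {∞, 2, 3, 7, 17, 23, 29, 31, 37}.
v=3: a=3^1·(≡1), b=3^4·(≡1) mod 3; (1|3)=+1, (1|3)=+1; (−1)^{1·4·1}·(+1)^4·(+1)^1 = +1.
v=23: a=23^1·(≡6), b=23^2·(≡8) mod 23; (6|23)=+1, (8|23)=+1; (−1)^{1·2·11}·(+1)^2·(+1)^1 = +1.
v=31: a=31^1·(≡7), b=31^3·(≡3) mod 31; (7|31)=+1, (3|31)=-1; (−1)^{1·3·15}·(+1)^3·(-1)^1 = +1.
v=∞: -273122493 < 0 and -136493 < 0  ⇒  (a,b)_∞ = -1.
v=29: a=29^1·(≡20), b=29^2·(≡21) mod 29; (20|29)=+1, (21|29)=-1; (−1)^{1·2·14}·(+1)^2·(-1)^1 = -1.
v=17: a=17^1·(≡9), b=17^3·(≡10) mod 17; (9|17)=+1, (10|17)=-1; (−1)^{1·3·8}·(+1)^3·(-1)^1 = -1.
v=2: v_2(a)=4, v_2(b)=0; units ≡ 3, 3 (mod 8); ε·ε+αω+βω = 1·1+4·1+0·1 ≡ 1  ⇒  (a,b)_2 = -1.
v=37: a=37^1·(≡10), b=37^3·(≡30) mod 37; (10|37)=+1, (30|37)=+1; (−1)^{1·3·18}·(+1)^3·(+1)^1 = +1.
v=7: a=7^1·(≡1), b=7^3·(≡5) mod 7; (1|7)=+1, (5|7)=-1; (−1)^{1·3·3}·(+1)^3·(-1)^1 = +1.
(-273122493, -136493 / ℚ) ramifies at {2, 17, 29, ∞}: a division algebra.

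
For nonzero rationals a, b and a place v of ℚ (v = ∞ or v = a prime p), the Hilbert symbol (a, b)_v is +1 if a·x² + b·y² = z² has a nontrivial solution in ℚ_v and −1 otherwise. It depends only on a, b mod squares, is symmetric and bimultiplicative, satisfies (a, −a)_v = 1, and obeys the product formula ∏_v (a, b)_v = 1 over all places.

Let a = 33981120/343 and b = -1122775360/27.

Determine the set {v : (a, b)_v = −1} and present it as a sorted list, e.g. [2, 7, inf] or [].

Mod squares: a ≡ 45885, b ≡ -52630095. Check v ∈ {∞, 2, 3, 5, 7, 19, 23, 31, 37}.
v=31: a=31^0·(≡18), b=31^1·(≡5) mod 31; (18|31)=+1, (5|31)=+1; (−1)^{0·1·15}·(+1)^1·(+1)^0 = +1.
v=23: a=23^1·(≡17), b=23^1·(≡19) mod 23; (17|23)=-1, (19|23)=-1; (−1)^{1·1·11}·(-1)^1·(-1)^1 = -1.
v=37: a=37^0·(≡32), b=37^1·(≡10) mod 37; (32|37)=-1, (10|37)=+1; (−1)^{0·1·18}·(-1)^1·(+1)^0 = -1.
v=19: a=19^1·(≡10), b=19^1·(≡7) mod 19; (10|19)=-1, (7|19)=+1; (−1)^{1·1·9}·(-1)^1·(+1)^1 = +1.
v=5: a=5^1·(≡3), b=5^1·(≡4) mod 5; (3|5)=-1, (4|5)=+1; (−1)^{1·1·2}·(-1)^1·(+1)^1 = -1.
v=∞: 45885 > 0 and -52630095 < 0  ⇒  (a,b)_∞ = +1.
v=3: a=3^5·(≡1), b=3^-3·(≡2) mod 3; (1|3)=+1, (2|3)=-1; (−1)^{5·-3·1}·(+1)^-3·(-1)^5 = +1.
v=7: a=7^-3·(≡5), b=7^1·(≡6) mod 7; (5|7)=-1, (6|7)=-1; (−1)^{-3·1·3}·(-1)^1·(-1)^-3 = -1.
v=2: v_2(a)=6, v_2(b)=6; units ≡ 5, 1 (mod 8); ε·ε+αω+βω = 0·0+6·0+6·1 ≡ 0  ⇒  (a,b)_2 = +1.
Ram(45885, -52630095) = {5, 7, 23, 37}; no ℚ_5-point on the conic.

[5, 7, 23, 37]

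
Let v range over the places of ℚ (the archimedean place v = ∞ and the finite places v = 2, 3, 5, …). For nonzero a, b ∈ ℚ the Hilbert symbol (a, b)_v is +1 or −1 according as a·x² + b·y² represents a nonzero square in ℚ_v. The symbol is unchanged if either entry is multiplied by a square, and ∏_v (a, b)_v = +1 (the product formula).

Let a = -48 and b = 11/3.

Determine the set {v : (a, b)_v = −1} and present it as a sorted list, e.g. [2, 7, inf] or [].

[3, 11]

Mod squares: a ≡ -3, b ≡ 33. Check v ∈ {∞, 2, 3, 11}.
v=∞: -3 < 0 and 33 > 0  ⇒  (a,b)_∞ = +1.
v=2: v_2(a)=4, v_2(b)=0; units ≡ 5, 1 (mod 8); ε·ε+αω+βω = 0·0+4·0+0·1 ≡ 0  ⇒  (a,b)_2 = +1.
v=3: a=3^1·(≡2), b=3^-1·(≡2) mod 3; (2|3)=-1, (2|3)=-1; (−1)^{1·-1·1}·(-1)^-1·(-1)^1 = -1.
v=11: a=11^0·(≡7), b=11^1·(≡4) mod 11; (7|11)=-1, (4|11)=+1; (−1)^{0·1·5}·(-1)^1·(+1)^0 = -1.
|Ram(-3, 33)| = 2, even; anisotropic at {3, 11}.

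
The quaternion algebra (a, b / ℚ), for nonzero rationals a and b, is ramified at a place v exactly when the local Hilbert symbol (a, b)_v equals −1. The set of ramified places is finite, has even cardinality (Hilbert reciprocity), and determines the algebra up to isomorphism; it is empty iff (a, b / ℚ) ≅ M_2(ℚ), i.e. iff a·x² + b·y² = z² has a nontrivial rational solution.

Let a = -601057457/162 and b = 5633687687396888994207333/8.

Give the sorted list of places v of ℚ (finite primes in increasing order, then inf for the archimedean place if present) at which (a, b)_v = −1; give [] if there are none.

Mod squares: a ≡ -58786, b ≡ 714. Check v ∈ {∞, 2, 3, 7, 11, 13, 17, 19}.
v=19: a=19^1·(≡15), b=19^4·(≡5) mod 19; (15|19)=-1, (5|19)=+1; (−1)^{1·4·9}·(-1)^4·(+1)^1 = +1.
v=13: a=13^3·(≡5), b=13^6·(≡12) mod 13; (5|13)=-1, (12|13)=+1; (−1)^{3·6·6}·(-1)^6·(+1)^3 = +1.
v=11: a=11^2·(≡5), b=11^6·(≡2) mod 11; (5|11)=+1, (2|11)=-1; (−1)^{2·6·5}·(+1)^6·(-1)^2 = +1.
v=3: a=3^-4·(≡2), b=3^1·(≡1) mod 3; (2|3)=-1, (1|3)=+1; (−1)^{-4·1·1}·(-1)^1·(+1)^-4 = -1.
v=2: v_2(a)=-1, v_2(b)=-3; units ≡ 7, 5 (mod 8); ε·ε+αω+βω = 1·0+-1·1+-3·0 ≡ 1  ⇒  (a,b)_2 = -1.
v=∞: -58786 < 0 and 714 > 0  ⇒  (a,b)_∞ = +1.
v=17: a=17^1·(≡14), b=17^3·(≡9) mod 17; (14|17)=-1, (9|17)=+1; (−1)^{1·3·8}·(-1)^3·(+1)^1 = -1.
v=7: a=7^1·(≡2), b=7^3·(≡1) mod 7; (2|7)=+1, (1|7)=+1; (−1)^{1·3·3}·(+1)^3·(+1)^1 = -1.
(-58786, 714 / ℚ) ramifies at {2, 3, 7, 17}: a division algebra.

[2, 3, 7, 17]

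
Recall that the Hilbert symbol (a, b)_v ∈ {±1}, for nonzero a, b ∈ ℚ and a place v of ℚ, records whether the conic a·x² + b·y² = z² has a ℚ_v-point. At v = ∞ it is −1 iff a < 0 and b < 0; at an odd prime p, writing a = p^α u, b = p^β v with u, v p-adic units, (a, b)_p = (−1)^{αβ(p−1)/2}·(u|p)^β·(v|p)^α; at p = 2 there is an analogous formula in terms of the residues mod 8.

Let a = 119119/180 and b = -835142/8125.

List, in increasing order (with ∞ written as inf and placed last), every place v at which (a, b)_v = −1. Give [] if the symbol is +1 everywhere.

Mod squares: a ≡ 12155, b ≡ -89726. Check v ∈ {∞, 2, 3, 5, 7, 11, 13, 17, 29}.
v=5: a=5^-1·(≡4), b=5^-4·(≡1) mod 5; (4|5)=+1, (1|5)=+1; (−1)^{-1·-4·2}·(+1)^-4·(+1)^-1 = +1.
v=29: a=29^0·(≡22), b=29^1·(≡23) mod 29; (22|29)=+1, (23|29)=+1; (−1)^{0·1·14}·(+1)^1·(+1)^0 = +1.
v=11: a=11^1·(≡4), b=11^2·(≡4) mod 11; (4|11)=+1, (4|11)=+1; (−1)^{1·2·5}·(+1)^2·(+1)^1 = +1.
v=7: a=7^2·(≡6), b=7^1·(≡6) mod 7; (6|7)=-1, (6|7)=-1; (−1)^{2·1·3}·(-1)^1·(-1)^2 = -1.
v=17: a=17^1·(≡2), b=17^1·(≡13) mod 17; (2|17)=+1, (13|17)=+1; (−1)^{1·1·8}·(+1)^1·(+1)^1 = +1.
v=13: a=13^1·(≡1), b=13^-1·(≡4) mod 13; (1|13)=+1, (4|13)=+1; (−1)^{1·-1·6}·(+1)^-1·(+1)^1 = +1.
v=3: a=3^-2·(≡2), b=3^0·(≡1) mod 3; (2|3)=-1, (1|3)=+1; (−1)^{-2·0·1}·(-1)^0·(+1)^-2 = +1.
v=∞: 12155 > 0 and -89726 < 0  ⇒  (a,b)_∞ = +1.
v=2: v_2(a)=-2, v_2(b)=1; units ≡ 3, 1 (mod 8); ε·ε+αω+βω = 1·0+-2·0+1·1 ≡ 1  ⇒  (a,b)_2 = -1.
(12155, -89726 / ℚ) ramifies at {2, 7}: a division algebra.

[2, 7]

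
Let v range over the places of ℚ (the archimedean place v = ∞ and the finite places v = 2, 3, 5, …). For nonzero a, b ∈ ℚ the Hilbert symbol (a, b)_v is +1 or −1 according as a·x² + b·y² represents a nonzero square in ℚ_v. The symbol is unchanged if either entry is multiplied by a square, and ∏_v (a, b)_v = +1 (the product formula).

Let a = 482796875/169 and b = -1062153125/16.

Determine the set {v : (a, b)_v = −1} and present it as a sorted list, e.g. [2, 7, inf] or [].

(a, b) ≡ (11, -5) mod (ℚ^×)²; places V = {2, 5, 11, 13, 53, ∞}.
(a,b)_13: α=-2, u≡2; β=0, v≡2 (mod 13); (2|13)=-1, (2|13)=-1; sign (−1)^0·-1^0·-1^-2 = +1.
(a,b)_5: α=6, u≡1; β=5, v≡1 (mod 5); (1|5)=+1, (1|5)=+1; sign (−1)^0·+1^5·+1^6 = +1.
(a,b)_2: α=0, β=-4; u≡3, v≡3 (mod 8); ε(u)ε(v)=1·1, αω(v)=0·1, βω(u)=-4·1; sum ≡ 1  ⇒  -1.
(a,b)_11: α=1, u≡5; β=2, v≡8 (mod 11); (5|11)=+1, (8|11)=-1; sign (−1)^0·+1^2·-1^1 = -1.
(a,b)_53: α=2, u≡42; β=2, v≡35 (mod 53); (42|53)=+1, (35|53)=-1; sign (−1)^0·+1^2·-1^2 = +1.
(a,b)_∞: sgn(11)=+, sgn(-5)=−, so +1.
(11, -5 / ℚ) ramifies at {2, 11}: a division algebra.

[2, 11]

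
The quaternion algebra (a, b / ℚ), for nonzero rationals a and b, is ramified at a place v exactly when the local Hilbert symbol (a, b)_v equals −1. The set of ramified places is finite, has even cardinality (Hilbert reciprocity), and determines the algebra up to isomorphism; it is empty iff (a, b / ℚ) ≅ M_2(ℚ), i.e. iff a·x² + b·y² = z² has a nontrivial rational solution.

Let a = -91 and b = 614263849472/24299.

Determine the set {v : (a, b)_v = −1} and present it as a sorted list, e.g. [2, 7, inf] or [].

[2, 7, 11, 13]

Mod squares: a ≡ -91, b ≡ 38038. Check v ∈ {∞, 2, 7, 11, 13, 17, 19, 47}.
v=2: v_2(a)=0, v_2(b)=9; units ≡ 5, 3 (mod 8); ε·ε+αω+βω = 0·1+0·1+9·1 ≡ 1  ⇒  (a,b)_2 = -1.
v=13: a=13^1·(≡6), b=13^1·(≡1) mod 13; (6|13)=-1, (1|13)=+1; (−1)^{1·1·6}·(-1)^1·(+1)^1 = -1.
v=7: a=7^1·(≡1), b=7^5·(≡2) mod 7; (1|7)=+1, (2|7)=+1; (−1)^{1·5·3}·(+1)^5·(+1)^1 = -1.
v=11: a=11^0·(≡8), b=11^-1·(≡1) mod 11; (8|11)=-1, (1|11)=+1; (−1)^{0·-1·5}·(-1)^-1·(+1)^0 = -1.
v=∞: -91 < 0 and 38038 > 0  ⇒  (a,b)_∞ = +1.
v=47: a=47^0·(≡3), b=47^-2·(≡29) mod 47; (3|47)=+1, (29|47)=-1; (−1)^{0·-2·23}·(+1)^-2·(-1)^0 = +1.
v=17: a=17^0·(≡11), b=17^2·(≡16) mod 17; (11|17)=-1, (16|17)=+1; (−1)^{0·2·8}·(-1)^2·(+1)^0 = +1.
v=19: a=19^0·(≡4), b=19^1·(≡1) mod 19; (4|19)=+1, (1|19)=+1; (−1)^{0·1·9}·(+1)^1·(+1)^0 = +1.
(-91, 38038 / ℚ) ramifies at {2, 7, 11, 13}: a division algebra.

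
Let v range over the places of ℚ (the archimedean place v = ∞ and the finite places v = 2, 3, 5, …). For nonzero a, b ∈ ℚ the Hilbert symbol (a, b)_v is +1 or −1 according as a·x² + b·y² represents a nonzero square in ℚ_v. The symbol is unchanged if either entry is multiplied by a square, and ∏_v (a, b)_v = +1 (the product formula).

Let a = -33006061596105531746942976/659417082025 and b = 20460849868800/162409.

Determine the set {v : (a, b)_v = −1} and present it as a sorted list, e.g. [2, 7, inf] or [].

[7, 37]

(a, b) ≡ (-154, 20387) mod (ℚ^×)²; places V = {2, 3, 5, 7, 11, 13, 19, 29, 31, 37, ∞}.
(a,b)_5: α=-2, u≡4; β=2, v≡3 (mod 5); (4|5)=+1, (3|5)=-1; sign (−1)^0·+1^2·-1^-2 = +1.
(a,b)_∞: sgn(-154)=−, sgn(20387)=+, so +1.
(a,b)_31: α=-4, u≡20; β=-2, v≡19 (mod 31); (20|31)=+1, (19|31)=+1; sign (−1)^0·+1^-2·+1^-4 = +1.
(a,b)_19: α=2, u≡6; β=1, v≡5 (mod 19); (6|19)=+1, (5|19)=+1; sign (−1)^0·+1^1·+1^2 = +1.
(a,b)_37: α=2, u≡2; β=1, v≡21 (mod 37); (2|37)=-1, (21|37)=+1; sign (−1)^0·-1^1·+1^2 = -1.
(a,b)_11: α=3, u≡7; β=2, v≡1 (mod 11); (7|11)=-1, (1|11)=+1; sign (−1)^0·-1^2·+1^3 = +1.
(a,b)_29: α=2, u≡20; β=1, v≡25 (mod 29); (20|29)=+1, (25|29)=+1; sign (−1)^0·+1^1·+1^2 = +1.
(a,b)_7: α=3, u≡6; β=0, v≡6 (mod 7); (6|7)=-1, (6|7)=-1; sign (−1)^0·-1^0·-1^3 = -1.
(a,b)_3: α=4, u≡2; β=4, v≡2 (mod 3); (2|3)=-1, (2|3)=-1; sign (−1)^0·-1^4·-1^4 = +1.
(a,b)_13: α=-4, u≡2; β=-2, v≡10 (mod 13); (2|13)=-1, (10|13)=+1; sign (−1)^0·-1^-2·+1^-4 = +1.
(a,b)_2: α=31, β=12; u≡3, v≡3 (mod 8); ε(u)ε(v)=1·1, αω(v)=31·1, βω(u)=12·1; sum ≡ 0  ⇒  +1.
Ram(-154, 20387) = {7, 37}; no ℚ_7-point on the conic.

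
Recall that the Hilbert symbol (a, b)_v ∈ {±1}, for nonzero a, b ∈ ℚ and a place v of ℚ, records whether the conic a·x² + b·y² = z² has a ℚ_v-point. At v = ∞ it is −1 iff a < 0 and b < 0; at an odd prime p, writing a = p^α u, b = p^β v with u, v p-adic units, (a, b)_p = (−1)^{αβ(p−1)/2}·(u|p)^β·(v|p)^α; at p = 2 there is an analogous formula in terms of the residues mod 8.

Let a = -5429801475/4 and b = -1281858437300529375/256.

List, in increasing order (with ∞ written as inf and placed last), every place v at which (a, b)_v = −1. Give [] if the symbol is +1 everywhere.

Mod squares: a ≡ -19, b ≡ -23. Check v ∈ {∞, 2, 3, 5, 7, 19, 23}.
v=∞: -19 < 0 and -23 < 0  ⇒  (a,b)_∞ = -1.
v=7: a=7^4·(≡2), b=7^8·(≡6) mod 7; (2|7)=+1, (6|7)=-1; (−1)^{4·8·3}·(+1)^8·(-1)^4 = +1.
v=2: v_2(a)=-2, v_2(b)=-8; units ≡ 5, 1 (mod 8); ε·ε+αω+βω = 0·0+-2·0+-8·1 ≡ 0  ⇒  (a,b)_2 = +1.
v=19: a=19^1·(≡8), b=19^2·(≡18) mod 19; (8|19)=-1, (18|19)=-1; (−1)^{1·2·9}·(-1)^2·(-1)^1 = -1.
v=3: a=3^2·(≡2), b=3^4·(≡1) mod 3; (2|3)=-1, (1|3)=+1; (−1)^{2·4·1}·(-1)^4·(+1)^2 = +1.
v=5: a=5^2·(≡4), b=5^4·(≡3) mod 5; (4|5)=+1, (3|5)=-1; (−1)^{2·4·2}·(+1)^4·(-1)^2 = +1.
v=23: a=23^2·(≡1), b=23^3·(≡10) mod 23; (1|23)=+1, (10|23)=-1; (−1)^{2·3·11}·(+1)^3·(-1)^2 = +1.
(-19, -23 / ℚ) ramifies at {19, ∞}: a division algebra.

[19, inf]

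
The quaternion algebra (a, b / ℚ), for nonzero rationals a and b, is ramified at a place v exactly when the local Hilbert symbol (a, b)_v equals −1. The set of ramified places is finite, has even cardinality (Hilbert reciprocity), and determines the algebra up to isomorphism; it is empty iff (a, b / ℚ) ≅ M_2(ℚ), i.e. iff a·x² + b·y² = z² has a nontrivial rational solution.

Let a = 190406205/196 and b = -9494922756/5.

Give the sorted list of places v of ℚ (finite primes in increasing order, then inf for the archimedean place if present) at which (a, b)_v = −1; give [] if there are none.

[3, 17]

(a, b) ≡ (5, -2805) mod (ℚ^×)²; places V = {2, 3, 5, 7, 11, 17, ∞}.
(a,b)_17: α=2, u≡3; β=3, v≡10 (mod 17); (3|17)=-1, (10|17)=-1; sign (−1)^0·-1^3·-1^2 = -1.
(a,b)_5: α=1, u≡1; β=-1, v≡4 (mod 5); (1|5)=+1, (4|5)=+1; sign (−1)^0·+1^-1·+1^1 = +1.
(a,b)_2: α=-2, β=2; u≡5, v≡3 (mod 8); ε(u)ε(v)=0·1, αω(v)=-2·1, βω(u)=2·1; sum ≡ 0  ⇒  +1.
(a,b)_∞: sgn(5)=+, sgn(-2805)=−, so +1.
(a,b)_3: α=2, u≡2; β=1, v≡1 (mod 3); (2|3)=-1, (1|3)=+1; sign (−1)^0·-1^1·+1^2 = -1.
(a,b)_7: α=-2, u≡6; β=0, v≡2 (mod 7); (6|7)=-1, (2|7)=+1; sign (−1)^0·-1^0·+1^-2 = +1.
(a,b)_11: α=4, u≡4; β=5, v≡3 (mod 11); (4|11)=+1, (3|11)=+1; sign (−1)^0·+1^5·+1^4 = +1.
Ram(5, -2805) = {3, 17}; no ℚ_3-point on the conic.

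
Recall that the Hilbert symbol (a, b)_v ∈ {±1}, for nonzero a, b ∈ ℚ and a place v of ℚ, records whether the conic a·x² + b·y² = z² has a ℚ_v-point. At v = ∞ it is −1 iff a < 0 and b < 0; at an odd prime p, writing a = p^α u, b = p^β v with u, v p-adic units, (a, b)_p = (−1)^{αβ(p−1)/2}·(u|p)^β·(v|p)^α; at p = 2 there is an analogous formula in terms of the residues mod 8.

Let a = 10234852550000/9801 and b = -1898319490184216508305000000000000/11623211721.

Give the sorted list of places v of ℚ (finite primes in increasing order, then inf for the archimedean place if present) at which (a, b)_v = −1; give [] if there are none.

[2, 19]

(a, b) ≡ (608855, -45305) mod (ℚ^×)²; places V = {2, 3, 5, 11, 13, 17, 19, 29, 41, ∞}.
(a,b)_41: α=2, u≡31; β=5, v≡16 (mod 41); (31|41)=+1, (16|41)=+1; sign (−1)^0·+1^5·+1^2 = +1.
(a,b)_∞: sgn(608855)=+, sgn(-45305)=−, so +1.
(a,b)_5: α=5, u≡1; β=13, v≡4 (mod 5); (1|5)=+1, (4|5)=+1; sign (−1)^0·+1^13·+1^5 = +1.
(a,b)_2: α=4, β=12; u≡7, v≡7 (mod 8); ε(u)ε(v)=1·1, αω(v)=4·0, βω(u)=12·0; sum ≡ 1  ⇒  -1.
(a,b)_3: α=-4, u≡2; β=-8, v≡1 (mod 3); (2|3)=-1, (1|3)=+1; sign (−1)^0·-1^-8·+1^-4 = +1.
(a,b)_29: α=1, u≡5; β=2, v≡7 (mod 29); (5|29)=+1, (7|29)=+1; sign (−1)^0·+1^2·+1^1 = +1.
(a,b)_19: α=1, u≡11; β=2, v≡10 (mod 19); (11|19)=+1, (10|19)=-1; sign (−1)^0·+1^2·-1^1 = -1.
(a,b)_13: α=1, u≡9; β=3, v≡12 (mod 13); (9|13)=+1, (12|13)=+1; sign (−1)^0·+1^3·+1^1 = +1.
(a,b)_17: α=1, u≡13; β=3, v≡16 (mod 17); (13|17)=+1, (16|17)=+1; sign (−1)^0·+1^3·+1^1 = +1.
(a,b)_11: α=-2, u≡3; β=-6, v≡1 (mod 11); (3|11)=+1, (1|11)=+1; sign (−1)^0·+1^-6·+1^-2 = +1.
(608855, -45305 / ℚ) ramifies at {2, 19}: a division algebra.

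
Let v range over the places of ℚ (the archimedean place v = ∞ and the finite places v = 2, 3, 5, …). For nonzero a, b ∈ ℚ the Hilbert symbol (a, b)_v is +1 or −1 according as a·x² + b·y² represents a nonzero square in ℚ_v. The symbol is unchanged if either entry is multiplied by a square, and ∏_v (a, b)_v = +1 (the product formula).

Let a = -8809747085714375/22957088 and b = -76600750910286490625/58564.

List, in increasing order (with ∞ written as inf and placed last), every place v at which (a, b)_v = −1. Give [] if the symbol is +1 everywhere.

(a, b) ≡ (-94, -185) mod (ℚ^×)²; places V = {2, 5, 7, 11, 19, 37, 41, 47, ∞}.
(a,b)_37: α=2, u≡18; β=3, v≡5 (mod 37); (18|37)=-1, (5|37)=-1; sign (−1)^0·-1^3·-1^2 = -1.
(a,b)_47: α=1, u≡5; β=2, v≡42 (mod 47); (5|47)=-1, (42|47)=+1; sign (−1)^0·-1^2·+1^1 = +1.
(a,b)_5: α=4, u≡4; β=5, v≡2 (mod 5); (4|5)=+1, (2|5)=-1; sign (−1)^0·+1^5·-1^4 = +1.
(a,b)_7: α=-2, u≡2; β=0, v≡2 (mod 7); (2|7)=+1, (2|7)=+1; sign (−1)^0·+1^0·+1^-2 = +1.
(a,b)_2: α=-5, β=-2; u≡1, v≡7 (mod 8); ε(u)ε(v)=0·1, αω(v)=-5·0, βω(u)=-2·0; sum ≡ 0  ⇒  +1.
(a,b)_11: α=-4, u≡4; β=-4, v≡8 (mod 11); (4|11)=+1, (8|11)=-1; sign (−1)^0·+1^-4·-1^-4 = +1.
(a,b)_41: α=2, u≡22; β=2, v≡1 (mod 41); (22|41)=-1, (1|41)=+1; sign (−1)^0·-1^2·+1^2 = +1.
(a,b)_∞: sgn(-94)=−, sgn(-185)=−, so -1.
(a,b)_19: α=4, u≡7; β=4, v≡1 (mod 19); (7|19)=+1, (1|19)=+1; sign (−1)^0·+1^4·+1^4 = +1.
|Ram(-94, -185)| = 2, even; anisotropic at {37, ∞}.

[37, inf]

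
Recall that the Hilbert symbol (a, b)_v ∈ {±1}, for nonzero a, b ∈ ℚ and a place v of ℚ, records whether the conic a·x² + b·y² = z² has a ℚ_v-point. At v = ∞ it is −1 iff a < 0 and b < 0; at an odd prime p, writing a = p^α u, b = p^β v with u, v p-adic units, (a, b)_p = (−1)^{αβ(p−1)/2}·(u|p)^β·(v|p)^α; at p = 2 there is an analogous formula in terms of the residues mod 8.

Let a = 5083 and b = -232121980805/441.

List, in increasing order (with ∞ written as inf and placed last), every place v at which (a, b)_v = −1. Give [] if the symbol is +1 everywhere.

[2, 5, 17, 23]

(a, b) ≡ (5083, -16445) mod (ℚ^×)²; places V = {2, 3, 5, 7, 11, 13, 17, 23, ∞}.
(a,b)_5: α=0, u≡3; β=1, v≡4 (mod 5); (3|5)=-1, (4|5)=+1; sign (−1)^0·-1^1·+1^0 = -1.
(a,b)_7: α=0, u≡1; β=-2, v≡3 (mod 7); (1|7)=+1, (3|7)=-1; sign (−1)^0·+1^-2·-1^0 = +1.
(a,b)_13: α=1, u≡1; β=3, v≡10 (mod 13); (1|13)=+1, (10|13)=+1; sign (−1)^0·+1^3·+1^1 = +1.
(a,b)_23: α=1, u≡14; β=1, v≡14 (mod 23); (14|23)=-1, (14|23)=-1; sign (−1)^1·-1^1·-1^1 = -1.
(a,b)_2: α=0, β=0; u≡3, v≡3 (mod 8); ε(u)ε(v)=1·1, αω(v)=0·1, βω(u)=0·1; sum ≡ 1  ⇒  -1.
(a,b)_17: α=1, u≡10; β=4, v≡11 (mod 17); (10|17)=-1, (11|17)=-1; sign (−1)^0·-1^4·-1^1 = -1.
(a,b)_3: α=0, u≡1; β=-2, v≡1 (mod 3); (1|3)=+1, (1|3)=+1; sign (−1)^0·+1^-2·+1^0 = +1.
(a,b)_11: α=0, u≡1; β=1, v≡3 (mod 11); (1|11)=+1, (3|11)=+1; sign (−1)^0·+1^1·+1^0 = +1.
(a,b)_∞: sgn(5083)=+, sgn(-16445)=−, so +1.
(5083, -16445 / ℚ) ramifies at {2, 5, 17, 23}: a division algebra.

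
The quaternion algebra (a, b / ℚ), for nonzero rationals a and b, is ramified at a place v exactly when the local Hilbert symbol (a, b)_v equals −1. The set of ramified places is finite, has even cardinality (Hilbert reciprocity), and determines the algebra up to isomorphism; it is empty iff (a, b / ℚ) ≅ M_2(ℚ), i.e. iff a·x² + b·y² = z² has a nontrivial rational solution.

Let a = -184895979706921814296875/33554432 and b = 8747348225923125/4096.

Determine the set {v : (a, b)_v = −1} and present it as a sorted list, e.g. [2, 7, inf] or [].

[2, 5]

(a, b) ≡ (-3209430, 93) mod (ℚ^×)²; places V = {2, 3, 5, 7, 13, 17, 29, 31, ∞}.
(a,b)_7: α=9, u≡5; β=6, v≡1 (mod 7); (5|7)=-1, (1|7)=+1; sign (−1)^0·-1^6·+1^9 = +1.
(a,b)_3: α=3, u≡2; β=3, v≡1 (mod 3); (2|3)=-1, (1|3)=+1; sign (−1)^1·-1^3·+1^3 = +1.
(a,b)_∞: sgn(-3209430)=−, sgn(93)=+, so +1.
(a,b)_17: α=1, u≡7; β=0, v≡4 (mod 17); (7|17)=-1, (4|17)=+1; sign (−1)^0·-1^0·+1^1 = +1.
(a,b)_5: α=7, u≡1; β=4, v≡2 (mod 5); (1|5)=+1, (2|5)=-1; sign (−1)^0·+1^4·-1^7 = -1.
(a,b)_31: α=1, u≡28; β=1, v≡27 (mod 31); (28|31)=+1, (27|31)=-1; sign (−1)^1·+1^1·-1^1 = +1.
(a,b)_29: α=3, u≡25; β=2, v≡16 (mod 29); (25|29)=+1, (16|29)=+1; sign (−1)^0·+1^2·+1^3 = +1.
(a,b)_2: α=-25, β=-12; u≡5, v≡5 (mod 8); ε(u)ε(v)=0·0, αω(v)=-25·1, βω(u)=-12·1; sum ≡ 1  ⇒  -1.
(a,b)_13: α=2, u≡10; β=2, v≡7 (mod 13); (10|13)=+1, (7|13)=-1; sign (−1)^0·+1^2·-1^2 = +1.
Ram(-3209430, 93) = {2, 5}; no ℚ_2-point on the conic.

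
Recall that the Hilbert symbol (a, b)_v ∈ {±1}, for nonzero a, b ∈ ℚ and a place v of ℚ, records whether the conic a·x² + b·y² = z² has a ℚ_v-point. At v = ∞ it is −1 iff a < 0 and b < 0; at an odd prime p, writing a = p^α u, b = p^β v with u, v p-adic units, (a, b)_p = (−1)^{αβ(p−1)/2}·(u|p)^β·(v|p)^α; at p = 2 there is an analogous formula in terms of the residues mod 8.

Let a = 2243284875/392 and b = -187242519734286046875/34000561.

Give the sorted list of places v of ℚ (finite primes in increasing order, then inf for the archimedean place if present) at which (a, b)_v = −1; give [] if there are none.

[2, 3, 5, 23]

(a, b) ≡ (13110, -3) mod (ℚ^×)²; places V = {2, 3, 5, 7, 13, 17, 19, 23, ∞}.
(a,b)_2: α=-3, β=0; u≡3, v≡5 (mod 8); ε(u)ε(v)=1·0, αω(v)=-3·1, βω(u)=0·1; sum ≡ 1  ⇒  -1.
(a,b)_13: α=2, u≡2; β=4, v≡3 (mod 13); (2|13)=-1, (3|13)=+1; sign (−1)^0·-1^4·+1^2 = +1.
(a,b)_19: α=1, u≡4; β=2, v≡17 (mod 19); (4|19)=+1, (17|19)=+1; sign (−1)^0·+1^2·+1^1 = +1.
(a,b)_7: α=-2, u≡6; β=-6, v≡1 (mod 7); (6|7)=-1, (1|7)=+1; sign (−1)^0·-1^-6·+1^-2 = +1.
(a,b)_5: α=3, u≡2; β=6, v≡3 (mod 5); (2|5)=-1, (3|5)=-1; sign (−1)^0·-1^6·-1^3 = -1.
(a,b)_17: α=0, u≡14; β=-2, v≡10 (mod 17); (14|17)=-1, (10|17)=-1; sign (−1)^0·-1^-2·-1^0 = +1.
(a,b)_∞: sgn(13110)=+, sgn(-3)=−, so +1.
(a,b)_23: α=1, u≡3; β=0, v≡19 (mod 23); (3|23)=+1, (19|23)=-1; sign (−1)^0·+1^0·-1^1 = -1.
(a,b)_3: α=5, u≡2; β=19, v≡2 (mod 3); (2|3)=-1, (2|3)=-1; sign (−1)^1·-1^19·-1^5 = -1.
Ram(13110, -3) = {2, 3, 5, 23}; no ℚ_2-point on the conic.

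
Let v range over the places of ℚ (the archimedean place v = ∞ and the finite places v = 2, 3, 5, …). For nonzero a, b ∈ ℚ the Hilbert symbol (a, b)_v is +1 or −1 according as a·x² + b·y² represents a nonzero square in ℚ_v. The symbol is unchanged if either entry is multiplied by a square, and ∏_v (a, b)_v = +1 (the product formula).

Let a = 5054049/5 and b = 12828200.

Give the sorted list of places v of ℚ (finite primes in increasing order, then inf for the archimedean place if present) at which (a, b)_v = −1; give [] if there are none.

(a, b) ≡ (23205, 2618) mod (ℚ^×)²; places V = {2, 3, 5, 7, 11, 13, 17, ∞}.
(a,b)_11: α=2, u≡7; β=1, v≡2 (mod 11); (7|11)=-1, (2|11)=-1; sign (−1)^0·-1^1·-1^2 = -1.
(a,b)_7: α=1, u≡4; β=3, v≡6 (mod 7); (4|7)=+1, (6|7)=-1; sign (−1)^1·+1^3·-1^1 = +1.
(a,b)_2: α=0, β=3; u≡5, v≡5 (mod 8); ε(u)ε(v)=0·0, αω(v)=0·1, βω(u)=3·1; sum ≡ 1  ⇒  -1.
(a,b)_13: α=1, u≡12; β=0, v≡8 (mod 13); (12|13)=+1, (8|13)=-1; sign (−1)^0·+1^0·-1^1 = -1.
(a,b)_∞: sgn(23205)=+, sgn(2618)=+, so +1.
(a,b)_17: α=1, u≡7; β=1, v≡4 (mod 17); (7|17)=-1, (4|17)=+1; sign (−1)^0·-1^1·+1^1 = -1.
(a,b)_3: α=3, u≡1; β=0, v≡2 (mod 3); (1|3)=+1, (2|3)=-1; sign (−1)^0·+1^0·-1^3 = -1.
(a,b)_5: α=-1, u≡4; β=2, v≡3 (mod 5); (4|5)=+1, (3|5)=-1; sign (−1)^0·+1^2·-1^-1 = -1.
Ram(23205, 2618) = {2, 3, 5, 11, 13, 17}; no ℚ_2-point on the conic.

[2, 3, 5, 11, 13, 17]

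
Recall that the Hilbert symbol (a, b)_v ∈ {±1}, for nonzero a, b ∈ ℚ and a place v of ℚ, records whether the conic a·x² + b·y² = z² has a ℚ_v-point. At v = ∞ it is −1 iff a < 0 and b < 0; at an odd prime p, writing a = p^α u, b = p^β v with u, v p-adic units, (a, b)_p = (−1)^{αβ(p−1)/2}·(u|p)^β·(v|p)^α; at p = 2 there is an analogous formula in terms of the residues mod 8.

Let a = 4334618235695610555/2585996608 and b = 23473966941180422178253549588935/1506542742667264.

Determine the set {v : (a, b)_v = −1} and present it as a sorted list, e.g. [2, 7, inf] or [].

Mod squares: a ≡ 85215, b ≡ 15. Check v ∈ {∞, 2, 3, 5, 7, 11, 13, 19, 23, 31, 41, 43}.
v=11: a=11^2·(≡4), b=11^2·(≡5) mod 11; (4|11)=+1, (5|11)=+1; (−1)^{2·2·5}·(+1)^2·(+1)^2 = +1.
v=3: a=3^9·(≡1), b=3^15·(≡2) mod 3; (1|3)=+1, (2|3)=-1; (−1)^{9·15·1}·(+1)^15·(-1)^9 = +1.
v=5: a=5^1·(≡2), b=5^1·(≡3) mod 5; (2|5)=-1, (3|5)=-1; (−1)^{1·1·2}·(-1)^1·(-1)^1 = +1.
v=∞: 85215 > 0 and 15 > 0  ⇒  (a,b)_∞ = +1.
v=41: a=41^-2·(≡7), b=41^-2·(≡17) mod 41; (7|41)=-1, (17|41)=-1; (−1)^{-2·-2·20}·(-1)^-2·(-1)^-2 = +1.
v=2: v_2(a)=-6, v_2(b)=-18; units ≡ 7, 7 (mod 8); ε·ε+αω+βω = 1·1+-6·0+-18·0 ≡ 1  ⇒  (a,b)_2 = -1.
v=19: a=19^3·(≡1), b=19^6·(≡15) mod 19; (1|19)=+1, (15|19)=-1; (−1)^{3·6·9}·(+1)^6·(-1)^3 = -1.
v=31: a=31^2·(≡26), b=31^4·(≡3) mod 31; (26|31)=-1, (3|31)=-1; (−1)^{2·4·15}·(-1)^4·(-1)^2 = +1.
v=23: a=23^1·(≡3), b=23^2·(≡22) mod 23; (3|23)=+1, (22|23)=-1; (−1)^{1·2·11}·(+1)^2·(-1)^1 = -1.
v=7: a=7^4·(≡2), b=7^6·(≡1) mod 7; (2|7)=+1, (1|7)=+1; (−1)^{4·6·3}·(+1)^6·(+1)^4 = +1.
v=43: a=43^-2·(≡3), b=43^-4·(≡10) mod 43; (3|43)=-1, (10|43)=+1; (−1)^{-2·-4·21}·(-1)^-4·(+1)^-2 = +1.
v=13: a=13^-1·(≡4), b=13^0·(≡8) mod 13; (4|13)=+1, (8|13)=-1; (−1)^{-1·0·6}·(+1)^0·(-1)^-1 = -1.
Ram(85215, 15) = {2, 13, 19, 23}; no ℚ_2-point on the conic.

[2, 13, 19, 23]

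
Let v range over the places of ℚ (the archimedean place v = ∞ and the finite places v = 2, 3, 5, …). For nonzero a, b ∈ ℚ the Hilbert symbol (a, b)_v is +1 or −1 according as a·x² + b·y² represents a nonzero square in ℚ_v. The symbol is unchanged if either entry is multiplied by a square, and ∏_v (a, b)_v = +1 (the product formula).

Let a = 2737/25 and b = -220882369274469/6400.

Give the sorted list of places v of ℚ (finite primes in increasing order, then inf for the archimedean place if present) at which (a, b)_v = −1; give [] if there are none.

[7, 17]

Mod squares: a ≡ 2737, b ≡ -7429. Check v ∈ {∞, 2, 3, 5, 7, 17, 19, 23}.
v=3: a=3^0·(≡1), b=3^4·(≡2) mod 3; (1|3)=+1, (2|3)=-1; (−1)^{0·4·1}·(+1)^4·(-1)^0 = +1.
v=23: a=23^1·(≡2), b=23^3·(≡19) mod 23; (2|23)=+1, (19|23)=-1; (−1)^{1·3·11}·(+1)^3·(-1)^1 = +1.
v=5: a=5^-2·(≡2), b=5^-2·(≡1) mod 5; (2|5)=-1, (1|5)=+1; (−1)^{-2·-2·2}·(-1)^-2·(+1)^-2 = +1.
v=19: a=19^0·(≡16), b=19^1·(≡18) mod 19; (16|19)=+1, (18|19)=-1; (−1)^{0·1·9}·(+1)^1·(-1)^0 = +1.
v=7: a=7^1·(≡5), b=7^4·(≡3) mod 7; (5|7)=-1, (3|7)=-1; (−1)^{1·4·3}·(-1)^4·(-1)^1 = -1.
v=2: v_2(a)=0, v_2(b)=-8; units ≡ 1, 3 (mod 8); ε·ε+αω+βω = 0·1+0·1+-8·0 ≡ 0  ⇒  (a,b)_2 = +1.
v=∞: 2737 > 0 and -7429 < 0  ⇒  (a,b)_∞ = +1.
v=17: a=17^1·(≡1), b=17^3·(≡14) mod 17; (1|17)=+1, (14|17)=-1; (−1)^{1·3·8}·(+1)^3·(-1)^1 = -1.
Ram(2737, -7429) = {7, 17}; no ℚ_7-point on the conic.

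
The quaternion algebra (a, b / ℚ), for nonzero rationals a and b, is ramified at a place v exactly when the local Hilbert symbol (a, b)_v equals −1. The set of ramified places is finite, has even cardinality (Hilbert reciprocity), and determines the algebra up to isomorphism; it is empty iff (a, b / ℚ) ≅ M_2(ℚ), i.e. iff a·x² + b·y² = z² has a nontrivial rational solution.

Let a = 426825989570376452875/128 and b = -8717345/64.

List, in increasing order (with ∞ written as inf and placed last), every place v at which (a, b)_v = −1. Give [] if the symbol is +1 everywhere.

[2, 7]

(a, b) ≡ (230, -177905) mod (ℚ^×)²; places V = {2, 5, 7, 13, 17, 23, ∞}.
(a,b)_23: α=3, u≡22; β=1, v≡18 (mod 23); (22|23)=-1, (18|23)=+1; sign (−1)^1·-1^1·+1^3 = +1.
(a,b)_13: α=4, u≡3; β=1, v≡12 (mod 13); (3|13)=+1, (12|13)=+1; sign (−1)^0·+1^1·+1^4 = +1.
(a,b)_5: α=3, u≡1; β=1, v≡4 (mod 5); (1|5)=+1, (4|5)=+1; sign (−1)^0·+1^1·+1^3 = +1.
(a,b)_∞: sgn(230)=+, sgn(-177905)=−, so +1.
(a,b)_7: α=6, u≡5; β=3, v≡2 (mod 7); (5|7)=-1, (2|7)=+1; sign (−1)^0·-1^3·+1^6 = -1.
(a,b)_17: α=4, u≡4; β=1, v≡12 (mod 17); (4|17)=+1, (12|17)=-1; sign (−1)^0·+1^1·-1^4 = +1.
(a,b)_2: α=-7, β=-6; u≡3, v≡7 (mod 8); ε(u)ε(v)=1·1, αω(v)=-7·0, βω(u)=-6·1; sum ≡ 1  ⇒  -1.
Ram(230, -177905) = {2, 7}; no ℚ_2-point on the conic.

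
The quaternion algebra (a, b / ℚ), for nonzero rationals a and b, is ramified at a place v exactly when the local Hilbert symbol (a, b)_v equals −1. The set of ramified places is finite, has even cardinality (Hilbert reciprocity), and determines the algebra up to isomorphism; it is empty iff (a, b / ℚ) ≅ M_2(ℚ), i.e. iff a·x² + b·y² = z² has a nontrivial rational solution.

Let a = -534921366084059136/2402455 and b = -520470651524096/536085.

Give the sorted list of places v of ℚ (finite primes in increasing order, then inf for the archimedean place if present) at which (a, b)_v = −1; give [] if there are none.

(a, b) ≡ (-1155, -36465) mod (ℚ^×)²; places V = {2, 3, 5, 7, 11, 13, 17, 19, 31, ∞}.
(a,b)_13: α=4, u≡6; β=3, v≡1 (mod 13); (6|13)=-1, (1|13)=+1; sign (−1)^0·-1^3·+1^4 = -1.
(a,b)_7: α=3, u≡3; β=2, v≡6 (mod 7); (3|7)=-1, (6|7)=-1; sign (−1)^0·-1^2·-1^3 = -1.
(a,b)_2: α=16, β=10; u≡5, v≡7 (mod 8); ε(u)ε(v)=0·1, αω(v)=16·0, βω(u)=10·1; sum ≡ 0  ⇒  +1.
(a,b)_3: α=1, u≡2; β=-3, v≡1 (mod 3); (2|3)=-1, (1|3)=+1; sign (−1)^1·-1^-3·+1^1 = +1.
(a,b)_11: α=-3, u≡5; β=-1, v≡7 (mod 11); (5|11)=+1, (7|11)=-1; sign (−1)^1·+1^-1·-1^-3 = +1.
(a,b)_5: α=-1, u≡4; β=-1, v≡2 (mod 5); (4|5)=+1, (2|5)=-1; sign (−1)^0·+1^-1·-1^-1 = -1.
(a,b)_17: α=2, u≡15; β=3, v≡12 (mod 17); (15|17)=+1, (12|17)=-1; sign (−1)^0·+1^3·-1^2 = +1.
(a,b)_31: α=2, u≡6; β=2, v≡13 (mod 31); (6|31)=-1, (13|31)=-1; sign (−1)^0·-1^2·-1^2 = +1.
(a,b)_∞: sgn(-1155)=−, sgn(-36465)=−, so -1.
(a,b)_19: α=-2, u≡4; β=-2, v≡8 (mod 19); (4|19)=+1, (8|19)=-1; sign (−1)^0·+1^-2·-1^-2 = +1.
(-1155, -36465 / ℚ) ramifies at {5, 7, 13, ∞}: a division algebra.

[5, 7, 13, inf]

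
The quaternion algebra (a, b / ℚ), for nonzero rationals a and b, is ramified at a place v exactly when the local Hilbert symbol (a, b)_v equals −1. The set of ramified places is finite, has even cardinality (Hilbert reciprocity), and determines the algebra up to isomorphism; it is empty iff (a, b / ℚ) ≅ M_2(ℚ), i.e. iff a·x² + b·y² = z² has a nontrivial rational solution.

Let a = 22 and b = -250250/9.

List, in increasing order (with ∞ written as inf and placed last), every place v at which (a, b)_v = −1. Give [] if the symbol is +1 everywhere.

[2, 5]

(a, b) ≡ (22, -10010) mod (ℚ^×)²; places V = {2, 3, 5, 7, 11, 13, ∞}.
(a,b)_7: α=0, u≡1; β=1, v≡3 (mod 7); (1|7)=+1, (3|7)=-1; sign (−1)^0·+1^1·-1^0 = +1.
(a,b)_3: α=0, u≡1; β=-2, v≡1 (mod 3); (1|3)=+1, (1|3)=+1; sign (−1)^0·+1^-2·+1^0 = +1.
(a,b)_2: α=1, β=1; u≡3, v≡3 (mod 8); ε(u)ε(v)=1·1, αω(v)=1·1, βω(u)=1·1; sum ≡ 1  ⇒  -1.
(a,b)_5: α=0, u≡2; β=3, v≡2 (mod 5); (2|5)=-1, (2|5)=-1; sign (−1)^0·-1^3·-1^0 = -1.
(a,b)_11: α=1, u≡2; β=1, v≡1 (mod 11); (2|11)=-1, (1|11)=+1; sign (−1)^1·-1^1·+1^1 = +1.
(a,b)_∞: sgn(22)=+, sgn(-10010)=−, so +1.
(a,b)_13: α=0, u≡9; β=1, v≡9 (mod 13); (9|13)=+1, (9|13)=+1; sign (−1)^0·+1^1·+1^0 = +1.
|Ram(22, -10010)| = 2, even; anisotropic at {2, 5}.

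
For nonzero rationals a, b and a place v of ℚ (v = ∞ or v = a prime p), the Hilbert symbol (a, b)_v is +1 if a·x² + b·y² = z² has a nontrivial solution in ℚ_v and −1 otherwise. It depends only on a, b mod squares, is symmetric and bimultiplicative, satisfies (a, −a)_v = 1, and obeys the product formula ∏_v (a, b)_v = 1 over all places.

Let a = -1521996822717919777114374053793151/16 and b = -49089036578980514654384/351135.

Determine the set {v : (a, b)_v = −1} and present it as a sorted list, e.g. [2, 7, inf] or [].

Mod squares: a ≡ -1043119, b ≡ -13485. Check v ∈ {∞, 2, 3, 5, 7, 11, 17, 19, 23, 29, 31}.
v=11: a=11^5·(≡6), b=11^4·(≡9) mod 11; (6|11)=-1, (9|11)=+1; (−1)^{5·4·5}·(-1)^4·(+1)^5 = +1.
v=23: a=23^7·(≡18), b=23^4·(≡13) mod 23; (18|23)=+1, (13|23)=+1; (−1)^{7·4·11}·(+1)^4·(+1)^7 = +1.
v=19: a=19^3·(≡4), b=19^2·(≡1) mod 19; (4|19)=+1, (1|19)=+1; (−1)^{3·2·9}·(+1)^2·(+1)^3 = +1.
v=5: a=5^0·(≡4), b=5^-1·(≡3) mod 5; (4|5)=+1, (3|5)=-1; (−1)^{0·-1·2}·(+1)^-1·(-1)^0 = +1.
v=31: a=31^5·(≡27), b=31^3·(≡13) mod 31; (27|31)=-1, (13|31)=-1; (−1)^{5·3·15}·(-1)^3·(-1)^5 = -1.
v=7: a=7^5·(≡3), b=7^4·(≡1) mod 7; (3|7)=-1, (1|7)=+1; (−1)^{5·4·3}·(-1)^4·(+1)^5 = +1.
v=29: a=29^2·(≡8), b=29^1·(≡9) mod 29; (8|29)=-1, (9|29)=+1; (−1)^{2·1·14}·(-1)^1·(+1)^2 = -1.
v=2: v_2(a)=-4, v_2(b)=4; units ≡ 1, 3 (mod 8); ε·ε+αω+βω = 0·1+-4·1+4·0 ≡ 0  ⇒  (a,b)_2 = +1.
v=3: a=3^0·(≡2), b=3^-5·(≡2) mod 3; (2|3)=-1, (2|3)=-1; (−1)^{0·-5·1}·(-1)^-5·(-1)^0 = -1.
v=∞: -1043119 < 0 and -13485 < 0  ⇒  (a,b)_∞ = -1.
v=17: a=17^0·(≡13), b=17^-2·(≡2) mod 17; (13|17)=+1, (2|17)=+1; (−1)^{0·-2·8}·(+1)^-2·(+1)^0 = +1.
|Ram(-1043119, -13485)| = 4, even; anisotropic at {3, 29, 31, ∞}.

[3, 29, 31, inf]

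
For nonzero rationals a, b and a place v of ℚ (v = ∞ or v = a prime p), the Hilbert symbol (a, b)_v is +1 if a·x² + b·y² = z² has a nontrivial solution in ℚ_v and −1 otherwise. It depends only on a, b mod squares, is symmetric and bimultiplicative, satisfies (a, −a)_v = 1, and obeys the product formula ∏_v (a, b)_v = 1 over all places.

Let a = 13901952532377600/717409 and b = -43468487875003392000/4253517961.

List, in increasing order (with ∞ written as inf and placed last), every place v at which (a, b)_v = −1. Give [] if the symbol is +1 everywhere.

[2, 19]

Mod squares: a ≡ 31, b ≡ -8170. Check v ∈ {∞, 2, 3, 5, 7, 11, 19, 31, 43}.
v=5: a=5^2·(≡1), b=5^3·(≡4) mod 5; (1|5)=+1, (4|5)=+1; (−1)^{2·3·2}·(+1)^3·(+1)^2 = +1.
v=7: a=7^-2·(≡3), b=7^-4·(≡5) mod 7; (3|7)=-1, (5|7)=-1; (−1)^{-2·-4·3}·(-1)^-4·(-1)^-2 = +1.
v=11: a=11^-4·(≡4), b=11^-6·(≡1) mod 11; (4|11)=+1, (1|11)=+1; (−1)^{-4·-6·5}·(+1)^-6·(+1)^-4 = +1.
v=∞: 31 > 0 and -8170 < 0  ⇒  (a,b)_∞ = +1.
v=2: v_2(a)=12, v_2(b)=13; units ≡ 7, 3 (mod 8); ε·ε+αω+βω = 1·1+12·1+13·0 ≡ 1  ⇒  (a,b)_2 = -1.
v=19: a=19^2·(≡18), b=19^3·(≡6) mod 19; (18|19)=-1, (6|19)=+1; (−1)^{2·3·9}·(-1)^3·(+1)^2 = -1.
v=3: a=3^8·(≡1), b=3^4·(≡2) mod 3; (1|3)=+1, (2|3)=-1; (−1)^{8·4·1}·(+1)^4·(-1)^8 = +1.
v=43: a=43^2·(≡4), b=43^3·(≡38) mod 43; (4|43)=+1, (38|43)=+1; (−1)^{2·3·21}·(+1)^3·(+1)^2 = +1.
v=31: a=31^1·(≡2), b=31^2·(≡1) mod 31; (2|31)=+1, (1|31)=+1; (−1)^{1·2·15}·(+1)^2·(+1)^1 = +1.
(31, -8170 / ℚ) ramifies at {2, 19}: a division algebra.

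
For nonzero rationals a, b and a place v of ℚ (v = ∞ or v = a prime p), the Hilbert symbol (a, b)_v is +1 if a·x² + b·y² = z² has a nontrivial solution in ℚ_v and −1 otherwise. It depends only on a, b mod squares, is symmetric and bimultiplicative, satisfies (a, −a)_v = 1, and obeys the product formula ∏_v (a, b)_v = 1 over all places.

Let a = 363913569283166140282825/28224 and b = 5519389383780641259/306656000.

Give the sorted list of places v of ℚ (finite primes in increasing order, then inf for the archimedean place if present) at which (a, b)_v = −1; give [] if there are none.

(a, b) ≡ (3553, 74865) mod (ℚ^×)²; places V = {2, 3, 5, 7, 11, 17, 19, 23, 29, 31, 37, 47, ∞}.
(a,b)_5: α=2, u≡2; β=-3, v≡3 (mod 5); (2|5)=-1, (3|5)=-1; sign (−1)^0·-1^-3·-1^2 = -1.
(a,b)_23: α=2, u≡15; β=1, v≡2 (mod 23); (15|23)=-1, (2|23)=+1; sign (−1)^0·-1^1·+1^2 = -1.
(a,b)_7: α=-2, u≡2; β=-1, v≡6 (mod 7); (2|7)=+1, (6|7)=-1; sign (−1)^0·+1^-1·-1^-2 = +1.
(a,b)_29: α=0, u≡10; β=4, v≡4 (mod 29); (10|29)=-1, (4|29)=+1; sign (−1)^0·-1^4·+1^0 = +1.
(a,b)_47: α=2, u≡37; β=0, v≡33 (mod 47); (37|47)=+1, (33|47)=-1; sign (−1)^0·+1^0·-1^2 = +1.
(a,b)_∞: sgn(3553)=+, sgn(74865)=+, so +1.
(a,b)_37: α=0, u≡28; β=-2, v≡8 (mod 37); (28|37)=+1, (8|37)=-1; sign (−1)^0·+1^-2·-1^0 = +1.
(a,b)_31: α=2, u≡5; β=1, v≡18 (mod 31); (5|31)=+1, (18|31)=+1; sign (−1)^0·+1^1·+1^2 = +1.
(a,b)_11: α=3, u≡5; β=2, v≡8 (mod 11); (5|11)=+1, (8|11)=-1; sign (−1)^0·+1^2·-1^3 = -1.
(a,b)_2: α=-6, β=-8; u≡1, v≡1 (mod 8); ε(u)ε(v)=0·0, αω(v)=-6·0, βω(u)=-8·0; sum ≡ 0  ⇒  +1.
(a,b)_17: α=5, u≡5; β=4, v≡7 (mod 17); (5|17)=-1, (7|17)=-1; sign (−1)^0·-1^4·-1^5 = -1.
(a,b)_19: α=3, u≡5; β=2, v≡17 (mod 19); (5|19)=+1, (17|19)=+1; sign (−1)^0·+1^2·+1^3 = +1.
(a,b)_3: α=-2, u≡1; β=1, v≡1 (mod 3); (1|3)=+1, (1|3)=+1; sign (−1)^0·+1^1·+1^-2 = +1.
Ram(3553, 74865) = {5, 11, 17, 23}; no ℚ_5-point on the conic.

[5, 11, 17, 23]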